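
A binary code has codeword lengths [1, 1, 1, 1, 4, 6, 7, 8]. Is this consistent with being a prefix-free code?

Kraft inequality: Σ 2^(-l_i) ≤ 1 for prefix-free code
Calculating: 2^(-1) + 2^(-1) + 2^(-1) + 2^(-1) + 2^(-4) + 2^(-6) + 2^(-7) + 2^(-8)
= 0.5 + 0.5 + 0.5 + 0.5 + 0.0625 + 0.015625 + 0.0078125 + 0.00390625
= 2.0898
Since 2.0898 > 1, prefix-free code does not exist


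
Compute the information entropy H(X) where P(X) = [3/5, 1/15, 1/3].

H(X) = -Σ p(x) log₂ p(x)
  -3/5 × log₂(3/5) = 0.4422
  -1/15 × log₂(1/15) = 0.2605
  -1/3 × log₂(1/3) = 0.5283
H(X) = 1.2310 bits


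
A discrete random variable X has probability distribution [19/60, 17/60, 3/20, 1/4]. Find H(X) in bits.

H(X) = -Σ p(x) log₂ p(x)
  -19/60 × log₂(19/60) = 0.5253
  -17/60 × log₂(17/60) = 0.5155
  -3/20 × log₂(3/20) = 0.4105
  -1/4 × log₂(1/4) = 0.5000
H(X) = 1.9514 bits


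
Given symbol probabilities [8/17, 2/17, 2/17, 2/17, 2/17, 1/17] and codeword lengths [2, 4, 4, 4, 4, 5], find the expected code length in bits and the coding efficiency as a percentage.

Average length L = Σ p_i × l_i = 3.1176 bits
Entropy H = 2.2051 bits
Efficiency η = H/L × 100% = 70.73%


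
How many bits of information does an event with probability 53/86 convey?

Information content I(x) = -log₂(p(x))
I = -log₂(53/86) = -log₂(0.6163)
I = 0.6983 bits


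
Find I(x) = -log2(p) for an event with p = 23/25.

Information content I(x) = -log₂(p(x))
I = -log₂(23/25) = -log₂(0.9200)
I = 0.1203 bits


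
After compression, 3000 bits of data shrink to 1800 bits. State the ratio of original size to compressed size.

Compression ratio = Original / Compressed
= 3000 / 1800 = 1.67:1


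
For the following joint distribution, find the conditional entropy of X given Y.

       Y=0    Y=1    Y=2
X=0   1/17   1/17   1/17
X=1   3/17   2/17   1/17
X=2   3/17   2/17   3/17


H(X|Y) = Σ_y p(y) H(X|Y=y)
  p(Y=0) = 7/17, H(X|Y=0) = 1.4488
  p(Y=1) = 5/17, H(X|Y=1) = 1.5219
  p(Y=2) = 5/17, H(X|Y=2) = 1.3710
H(X|Y) = 0.4118×1.4488 + 0.2941×1.5219 + 0.2941×1.3710 = 1.4474 bits


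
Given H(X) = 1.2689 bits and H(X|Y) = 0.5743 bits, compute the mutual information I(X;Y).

I(X;Y) = H(X) - H(X|Y)
I(X;Y) = 1.2689 - 0.5743 = 0.6946 bits


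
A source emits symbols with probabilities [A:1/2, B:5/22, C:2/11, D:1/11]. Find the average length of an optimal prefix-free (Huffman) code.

Huffman tree construction:
Combine smallest probabilities repeatedly
Resulting codes:
  A: 0 (length 1)
  B: 10 (length 2)
  C: 111 (length 3)
  D: 110 (length 3)
Average length = Σ p(s) × length(s) = 1.7727 bits


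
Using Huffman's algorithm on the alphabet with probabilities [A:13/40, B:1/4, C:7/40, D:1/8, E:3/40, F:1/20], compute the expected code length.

Huffman tree construction:
Combine smallest probabilities repeatedly
Resulting codes:
  A: 11 (length 2)
  B: 01 (length 2)
  C: 00 (length 2)
  D: 100 (length 3)
  E: 1011 (length 4)
  F: 1010 (length 4)
Average length = Σ p(s) × length(s) = 2.3750 bits


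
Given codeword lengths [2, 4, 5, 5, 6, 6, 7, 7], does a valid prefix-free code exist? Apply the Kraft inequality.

Kraft inequality: Σ 2^(-l_i) ≤ 1 for prefix-free code
Calculating: 2^(-2) + 2^(-4) + 2^(-5) + 2^(-5) + 2^(-6) + 2^(-6) + 2^(-7) + 2^(-7)
= 0.25 + 0.0625 + 0.03125 + 0.03125 + 0.015625 + 0.015625 + 0.0078125 + 0.0078125
= 0.4219
Since 0.4219 ≤ 1, prefix-free code exists


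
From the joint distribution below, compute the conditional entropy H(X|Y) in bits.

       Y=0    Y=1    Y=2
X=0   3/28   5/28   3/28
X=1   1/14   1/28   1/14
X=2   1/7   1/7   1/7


H(X|Y) = Σ_y p(y) H(X|Y=y)
  p(Y=0) = 9/28, H(X|Y=0) = 1.5305
  p(Y=1) = 5/14, H(X|Y=1) = 1.3610
  p(Y=2) = 9/28, H(X|Y=2) = 1.5305
H(X|Y) = 0.3214×1.5305 + 0.3571×1.3610 + 0.3214×1.5305 = 1.4699 bits


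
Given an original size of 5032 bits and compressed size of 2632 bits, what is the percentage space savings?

Space savings = (1 - Compressed/Original) × 100%
= (1 - 2632/5032) × 100%
= 47.69%


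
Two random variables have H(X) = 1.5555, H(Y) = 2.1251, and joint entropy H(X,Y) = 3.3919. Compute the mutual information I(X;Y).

I(X;Y) = H(X) + H(Y) - H(X,Y)
I(X;Y) = 1.5555 + 2.1251 - 3.3919 = 0.2887 bits


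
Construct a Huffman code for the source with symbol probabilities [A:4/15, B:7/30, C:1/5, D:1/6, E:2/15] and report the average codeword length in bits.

Huffman tree construction:
Combine smallest probabilities repeatedly
Resulting codes:
  A: 10 (length 2)
  B: 01 (length 2)
  C: 00 (length 2)
  D: 111 (length 3)
  E: 110 (length 3)
Average length = Σ p(s) × length(s) = 2.3000 bits


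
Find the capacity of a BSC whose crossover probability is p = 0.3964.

For BSC with error probability p:
C = 1 - H(p) where H(p) is binary entropy
H(0.3964) = -0.3964 × log₂(0.3964) - 0.6036 × log₂(0.6036)
H(p) = 0.9688
C = 1 - 0.9688 = 0.0312 bits/use


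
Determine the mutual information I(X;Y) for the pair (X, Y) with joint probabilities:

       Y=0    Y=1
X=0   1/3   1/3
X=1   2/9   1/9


H(X) = 0.9183, H(Y) = 0.9911, H(X,Y) = 1.8911
I(X;Y) = H(X) + H(Y) - H(X,Y) = 0.0183 bits


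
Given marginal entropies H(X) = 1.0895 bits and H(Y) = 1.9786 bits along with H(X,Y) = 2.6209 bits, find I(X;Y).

I(X;Y) = H(X) + H(Y) - H(X,Y)
I(X;Y) = 1.0895 + 1.9786 - 2.6209 = 0.4472 bits


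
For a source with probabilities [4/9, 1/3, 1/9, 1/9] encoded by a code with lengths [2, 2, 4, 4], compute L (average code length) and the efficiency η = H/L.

Average length L = Σ p_i × l_i = 2.4444 bits
Entropy H = 1.7527 bits
Efficiency η = H/L × 100% = 71.70%


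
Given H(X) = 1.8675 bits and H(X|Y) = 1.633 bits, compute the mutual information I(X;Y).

I(X;Y) = H(X) - H(X|Y)
I(X;Y) = 1.8675 - 1.633 = 0.2345 bits


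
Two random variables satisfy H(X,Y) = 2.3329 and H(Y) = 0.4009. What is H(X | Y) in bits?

Chain rule: H(X,Y) = H(X|Y) + H(Y)
H(X|Y) = H(X,Y) - H(Y) = 2.3329 - 0.4009 = 1.932 bits


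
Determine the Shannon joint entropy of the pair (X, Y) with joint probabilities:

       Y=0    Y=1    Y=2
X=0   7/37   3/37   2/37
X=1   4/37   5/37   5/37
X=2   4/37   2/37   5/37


H(X,Y) = -Σ p(x,y) log₂ p(x,y)
  p(0,0)=7/37: -0.1892 × log₂(0.1892) = 0.4545
  p(0,1)=3/37: -0.0811 × log₂(0.0811) = 0.2939
  p(0,2)=2/37: -0.0541 × log₂(0.0541) = 0.2275
  p(1,0)=4/37: -0.1081 × log₂(0.1081) = 0.3470
  p(1,1)=5/37: -0.1351 × log₂(0.1351) = 0.3902
  p(1,2)=5/37: -0.1351 × log₂(0.1351) = 0.3902
  p(2,0)=4/37: -0.1081 × log₂(0.1081) = 0.3470
  p(2,1)=2/37: -0.0541 × log₂(0.0541) = 0.2275
  p(2,2)=5/37: -0.1351 × log₂(0.1351) = 0.3902
H(X,Y) = 3.0680 bits


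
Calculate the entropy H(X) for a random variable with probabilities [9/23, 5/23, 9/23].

H(X) = -Σ p(x) log₂ p(x)
  -9/23 × log₂(9/23) = 0.5297
  -5/23 × log₂(5/23) = 0.4786
  -9/23 × log₂(9/23) = 0.5297
H(X) = 1.5380 bits


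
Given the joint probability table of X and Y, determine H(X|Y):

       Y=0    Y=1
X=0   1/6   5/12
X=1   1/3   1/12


H(X|Y) = Σ_y p(y) H(X|Y=y)
  p(Y=0) = 1/2, H(X|Y=0) = 0.9183
  p(Y=1) = 1/2, H(X|Y=1) = 0.6500
H(X|Y) = 0.5000×0.9183 + 0.5000×0.6500 = 0.7842 bits


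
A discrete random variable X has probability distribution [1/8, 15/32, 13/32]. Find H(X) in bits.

H(X) = -Σ p(x) log₂ p(x)
  -1/8 × log₂(1/8) = 0.3750
  -15/32 × log₂(15/32) = 0.5124
  -13/32 × log₂(13/32) = 0.5279
H(X) = 1.4153 bits


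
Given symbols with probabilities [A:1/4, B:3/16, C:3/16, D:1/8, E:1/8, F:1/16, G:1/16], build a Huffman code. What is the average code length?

Huffman tree construction:
Combine smallest probabilities repeatedly
Resulting codes:
  A: 01 (length 2)
  B: 111 (length 3)
  C: 00 (length 2)
  D: 100 (length 3)
  E: 101 (length 3)
  F: 1100 (length 4)
  G: 1101 (length 4)
Average length = Σ p(s) × length(s) = 2.6875 bits


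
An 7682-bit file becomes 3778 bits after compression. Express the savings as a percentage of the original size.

Space savings = (1 - Compressed/Original) × 100%
= (1 - 3778/7682) × 100%
= 50.82%


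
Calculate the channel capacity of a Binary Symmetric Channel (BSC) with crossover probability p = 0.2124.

For BSC with error probability p:
C = 1 - H(p) where H(p) is binary entropy
H(0.2124) = -0.2124 × log₂(0.2124) - 0.7876 × log₂(0.7876)
H(p) = 0.7460
C = 1 - 0.7460 = 0.2540 bits/use


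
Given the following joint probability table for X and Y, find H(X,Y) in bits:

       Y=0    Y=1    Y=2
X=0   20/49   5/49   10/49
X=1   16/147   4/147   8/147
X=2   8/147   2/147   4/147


H(X,Y) = -Σ p(x,y) log₂ p(x,y)
  p(0,0)=20/49: -0.4082 × log₂(0.4082) = 0.5277
  p(0,1)=5/49: -0.1020 × log₂(0.1020) = 0.3360
  p(0,2)=10/49: -0.2041 × log₂(0.2041) = 0.4679
  p(1,0)=16/147: -0.1088 × log₂(0.1088) = 0.3483
  p(1,1)=4/147: -0.0272 × log₂(0.0272) = 0.1415
  p(1,2)=8/147: -0.0544 × log₂(0.0544) = 0.2286
  p(2,0)=8/147: -0.0544 × log₂(0.0544) = 0.2286
  p(2,1)=2/147: -0.0136 × log₂(0.0136) = 0.0843
  p(2,2)=4/147: -0.0272 × log₂(0.0272) = 0.1415
H(X,Y) = 2.5043 bits


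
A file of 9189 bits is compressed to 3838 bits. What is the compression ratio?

Compression ratio = Original / Compressed
= 9189 / 3838 = 2.39:1


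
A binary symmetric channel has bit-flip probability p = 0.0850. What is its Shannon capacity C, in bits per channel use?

For BSC with error probability p:
C = 1 - H(p) where H(p) is binary entropy
H(0.0850) = -0.0850 × log₂(0.0850) - 0.9150 × log₂(0.9150)
H(p) = 0.4196
C = 1 - 0.4196 = 0.5804 bits/use


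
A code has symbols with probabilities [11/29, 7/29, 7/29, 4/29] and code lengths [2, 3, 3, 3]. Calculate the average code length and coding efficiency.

Average length L = Σ p_i × l_i = 2.6207 bits
Entropy H = 1.9146 bits
Efficiency η = H/L × 100% = 73.06%


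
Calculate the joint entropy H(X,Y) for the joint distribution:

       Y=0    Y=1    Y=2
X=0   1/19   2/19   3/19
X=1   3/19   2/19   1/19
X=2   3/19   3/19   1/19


H(X,Y) = -Σ p(x,y) log₂ p(x,y)
  p(0,0)=1/19: -0.0526 × log₂(0.0526) = 0.2236
  p(0,1)=2/19: -0.1053 × log₂(0.1053) = 0.3419
  p(0,2)=3/19: -0.1579 × log₂(0.1579) = 0.4205
  p(1,0)=3/19: -0.1579 × log₂(0.1579) = 0.4205
  p(1,1)=2/19: -0.1053 × log₂(0.1053) = 0.3419
  p(1,2)=1/19: -0.0526 × log₂(0.0526) = 0.2236
  p(2,0)=3/19: -0.1579 × log₂(0.1579) = 0.4205
  p(2,1)=3/19: -0.1579 × log₂(0.1579) = 0.4205
  p(2,2)=1/19: -0.0526 × log₂(0.0526) = 0.2236
H(X,Y) = 3.0364 bits


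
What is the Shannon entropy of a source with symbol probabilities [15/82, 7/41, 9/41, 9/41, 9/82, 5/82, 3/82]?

H(X) = -Σ p(x) log₂ p(x)
  -15/82 × log₂(15/82) = 0.4483
  -7/41 × log₂(7/41) = 0.4354
  -9/41 × log₂(9/41) = 0.4802
  -9/41 × log₂(9/41) = 0.4802
  -9/82 × log₂(9/82) = 0.3499
  -5/82 × log₂(5/82) = 0.2461
  -3/82 × log₂(3/82) = 0.1746
H(X) = 2.6147 bits


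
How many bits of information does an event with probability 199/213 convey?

Information content I(x) = -log₂(p(x))
I = -log₂(199/213) = -log₂(0.9343)
I = 0.0981 bits


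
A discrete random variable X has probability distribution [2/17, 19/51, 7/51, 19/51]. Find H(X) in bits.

H(X) = -Σ p(x) log₂ p(x)
  -2/17 × log₂(2/17) = 0.3632
  -19/51 × log₂(19/51) = 0.5307
  -7/51 × log₂(7/51) = 0.3932
  -19/51 × log₂(19/51) = 0.5307
H(X) = 1.8179 bits


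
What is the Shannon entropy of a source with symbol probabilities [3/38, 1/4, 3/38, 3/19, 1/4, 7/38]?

H(X) = -Σ p(x) log₂ p(x)
  -3/38 × log₂(3/38) = 0.2892
  -1/4 × log₂(1/4) = 0.5000
  -3/38 × log₂(3/38) = 0.2892
  -3/19 × log₂(3/19) = 0.4205
  -1/4 × log₂(1/4) = 0.5000
  -7/38 × log₂(7/38) = 0.4496
H(X) = 2.4484 bits


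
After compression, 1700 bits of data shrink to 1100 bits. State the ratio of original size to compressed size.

Compression ratio = Original / Compressed
= 1700 / 1100 = 1.55:1


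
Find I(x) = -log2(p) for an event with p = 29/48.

Information content I(x) = -log₂(p(x))
I = -log₂(29/48) = -log₂(0.6042)
I = 0.7270 bits


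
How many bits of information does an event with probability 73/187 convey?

Information content I(x) = -log₂(p(x))
I = -log₂(73/187) = -log₂(0.3904)
I = 1.3571 bits


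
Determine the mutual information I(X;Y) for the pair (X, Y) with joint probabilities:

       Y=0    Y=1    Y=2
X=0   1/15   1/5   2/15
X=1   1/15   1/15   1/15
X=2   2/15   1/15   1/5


H(X) = 1.5219, H(Y) = 1.5656, H(X,Y) = 3.0062
I(X;Y) = H(X) + H(Y) - H(X,Y) = 0.0813 bits


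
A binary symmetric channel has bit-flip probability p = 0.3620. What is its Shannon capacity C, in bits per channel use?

For BSC with error probability p:
C = 1 - H(p) where H(p) is binary entropy
H(0.3620) = -0.3620 × log₂(0.3620) - 0.6380 × log₂(0.6380)
H(p) = 0.9443
C = 1 - 0.9443 = 0.0557 bits/use


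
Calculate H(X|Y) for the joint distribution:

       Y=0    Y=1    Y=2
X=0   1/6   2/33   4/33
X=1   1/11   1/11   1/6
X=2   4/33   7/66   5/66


H(X|Y) = Σ_y p(y) H(X|Y=y)
  p(Y=0) = 25/66, H(X|Y=0) = 1.5413
  p(Y=1) = 17/66, H(X|Y=1) = 1.5486
  p(Y=2) = 4/11, H(X|Y=2) = 1.5157
H(X|Y) = 0.3788×1.5413 + 0.2576×1.5486 + 0.3636×1.5157 = 1.5339 bits


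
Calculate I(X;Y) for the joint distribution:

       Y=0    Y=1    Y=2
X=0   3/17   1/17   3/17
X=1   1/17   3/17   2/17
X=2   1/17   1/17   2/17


H(X) = 1.5486, H(Y) = 1.5657, H(X,Y) = 3.0131
I(X;Y) = H(X) + H(Y) - H(X,Y) = 0.1011 bits


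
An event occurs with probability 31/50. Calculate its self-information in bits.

Information content I(x) = -log₂(p(x))
I = -log₂(31/50) = -log₂(0.6200)
I = 0.6897 bits


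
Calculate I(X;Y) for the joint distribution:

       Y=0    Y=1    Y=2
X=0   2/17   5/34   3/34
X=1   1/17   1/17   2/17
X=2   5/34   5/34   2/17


H(X) = 1.5486, H(Y) = 1.5837, H(X,Y) = 3.0997
I(X;Y) = H(X) + H(Y) - H(X,Y) = 0.0326 bits


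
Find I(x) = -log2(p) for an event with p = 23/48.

Information content I(x) = -log₂(p(x))
I = -log₂(23/48) = -log₂(0.4792)
I = 1.0614 bits


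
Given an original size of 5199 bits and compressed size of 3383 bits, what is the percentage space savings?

Space savings = (1 - Compressed/Original) × 100%
= (1 - 3383/5199) × 100%
= 34.93%


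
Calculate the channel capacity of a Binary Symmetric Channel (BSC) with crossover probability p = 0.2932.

For BSC with error probability p:
C = 1 - H(p) where H(p) is binary entropy
H(0.2932) = -0.2932 × log₂(0.2932) - 0.7068 × log₂(0.7068)
H(p) = 0.8728
C = 1 - 0.8728 = 0.1272 bits/use


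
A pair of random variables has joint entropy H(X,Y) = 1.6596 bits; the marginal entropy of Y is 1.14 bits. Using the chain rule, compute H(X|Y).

Chain rule: H(X,Y) = H(X|Y) + H(Y)
H(X|Y) = H(X,Y) - H(Y) = 1.6596 - 1.14 = 0.5196 bits


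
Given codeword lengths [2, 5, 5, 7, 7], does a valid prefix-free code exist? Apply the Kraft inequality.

Kraft inequality: Σ 2^(-l_i) ≤ 1 for prefix-free code
Calculating: 2^(-2) + 2^(-5) + 2^(-5) + 2^(-7) + 2^(-7)
= 0.25 + 0.03125 + 0.03125 + 0.0078125 + 0.0078125
= 0.3281
Since 0.3281 ≤ 1, prefix-free code exists


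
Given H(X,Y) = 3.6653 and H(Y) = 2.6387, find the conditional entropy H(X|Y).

Chain rule: H(X,Y) = H(X|Y) + H(Y)
H(X|Y) = H(X,Y) - H(Y) = 3.6653 - 2.6387 = 1.0266 bits


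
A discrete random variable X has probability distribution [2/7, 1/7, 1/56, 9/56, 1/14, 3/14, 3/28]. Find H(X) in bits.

H(X) = -Σ p(x) log₂ p(x)
  -2/7 × log₂(2/7) = 0.5164
  -1/7 × log₂(1/7) = 0.4011
  -1/56 × log₂(1/56) = 0.1037
  -9/56 × log₂(9/56) = 0.4239
  -1/14 × log₂(1/14) = 0.2720
  -3/14 × log₂(3/14) = 0.4762
  -3/28 × log₂(3/28) = 0.3453
H(X) = 2.5385 bits


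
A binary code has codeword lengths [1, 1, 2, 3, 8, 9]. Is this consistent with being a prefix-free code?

Kraft inequality: Σ 2^(-l_i) ≤ 1 for prefix-free code
Calculating: 2^(-1) + 2^(-1) + 2^(-2) + 2^(-3) + 2^(-8) + 2^(-9)
= 0.5 + 0.5 + 0.25 + 0.125 + 0.00390625 + 0.001953125
= 1.3809
Since 1.3809 > 1, prefix-free code does not exist


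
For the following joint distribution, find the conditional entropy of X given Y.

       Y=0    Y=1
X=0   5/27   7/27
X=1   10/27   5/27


H(X|Y) = Σ_y p(y) H(X|Y=y)
  p(Y=0) = 5/9, H(X|Y=0) = 0.9183
  p(Y=1) = 4/9, H(X|Y=1) = 0.9799
H(X|Y) = 0.5556×0.9183 + 0.4444×0.9799 = 0.9457 bits


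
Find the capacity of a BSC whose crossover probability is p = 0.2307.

For BSC with error probability p:
C = 1 - H(p) where H(p) is binary entropy
H(0.2307) = -0.2307 × log₂(0.2307) - 0.7693 × log₂(0.7693)
H(p) = 0.7792
C = 1 - 0.7792 = 0.2208 bits/use


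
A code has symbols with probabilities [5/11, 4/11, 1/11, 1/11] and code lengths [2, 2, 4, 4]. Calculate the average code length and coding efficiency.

Average length L = Σ p_i × l_i = 2.3636 bits
Entropy H = 1.6767 bits
Efficiency η = H/L × 100% = 70.94%


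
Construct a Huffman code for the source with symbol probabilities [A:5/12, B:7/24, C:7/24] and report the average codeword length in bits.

Huffman tree construction:
Combine smallest probabilities repeatedly
Resulting codes:
  A: 0 (length 1)
  B: 10 (length 2)
  C: 11 (length 2)
Average length = Σ p(s) × length(s) = 1.5833 bits


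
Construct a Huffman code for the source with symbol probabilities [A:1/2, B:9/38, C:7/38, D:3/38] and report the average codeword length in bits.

Huffman tree construction:
Combine smallest probabilities repeatedly
Resulting codes:
  A: 0 (length 1)
  B: 10 (length 2)
  C: 111 (length 3)
  D: 110 (length 3)
Average length = Σ p(s) × length(s) = 1.7632 bits


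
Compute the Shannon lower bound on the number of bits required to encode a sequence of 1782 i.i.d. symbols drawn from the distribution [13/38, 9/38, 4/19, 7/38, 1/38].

Entropy H = 2.0825 bits/symbol
Minimum bits = H × n = 2.0825 × 1782
= 3711.00 bits


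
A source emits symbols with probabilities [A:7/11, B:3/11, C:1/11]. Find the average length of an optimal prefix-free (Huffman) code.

Huffman tree construction:
Combine smallest probabilities repeatedly
Resulting codes:
  A: 1 (length 1)
  B: 01 (length 2)
  C: 00 (length 2)
Average length = Σ p(s) × length(s) = 1.3636 bits


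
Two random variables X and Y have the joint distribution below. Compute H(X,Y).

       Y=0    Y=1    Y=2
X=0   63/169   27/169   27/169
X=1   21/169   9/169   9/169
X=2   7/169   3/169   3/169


H(X,Y) = -Σ p(x,y) log₂ p(x,y)
  p(0,0)=63/169: -0.3728 × log₂(0.3728) = 0.5307
  p(0,1)=27/169: -0.1598 × log₂(0.1598) = 0.4227
  p(0,2)=27/169: -0.1598 × log₂(0.1598) = 0.4227
  p(1,0)=21/169: -0.1243 × log₂(0.1243) = 0.3738
  p(1,1)=9/169: -0.0533 × log₂(0.0533) = 0.2253
  p(1,2)=9/169: -0.0533 × log₂(0.0533) = 0.2253
  p(2,0)=7/169: -0.0414 × log₂(0.0414) = 0.1903
  p(2,1)=3/169: -0.0178 × log₂(0.0178) = 0.1032
  p(2,2)=3/169: -0.0178 × log₂(0.0178) = 0.1032
H(X,Y) = 2.5974 bits


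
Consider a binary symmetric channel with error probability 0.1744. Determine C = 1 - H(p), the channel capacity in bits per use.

For BSC with error probability p:
C = 1 - H(p) where H(p) is binary entropy
H(0.1744) = -0.1744 × log₂(0.1744) - 0.8256 × log₂(0.8256)
H(p) = 0.6677
C = 1 - 0.6677 = 0.3323 bits/use


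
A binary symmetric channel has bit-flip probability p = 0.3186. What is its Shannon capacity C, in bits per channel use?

For BSC with error probability p:
C = 1 - H(p) where H(p) is binary entropy
H(0.3186) = -0.3186 × log₂(0.3186) - 0.6814 × log₂(0.6814)
H(p) = 0.9029
C = 1 - 0.9029 = 0.0971 bits/use


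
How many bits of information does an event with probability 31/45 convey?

Information content I(x) = -log₂(p(x))
I = -log₂(31/45) = -log₂(0.6889)
I = 0.5377 bits


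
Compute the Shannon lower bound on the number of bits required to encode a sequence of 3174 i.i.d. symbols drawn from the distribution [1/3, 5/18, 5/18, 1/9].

Entropy H = 1.9072 bits/symbol
Minimum bits = H × n = 1.9072 × 3174
= 6053.45 bits


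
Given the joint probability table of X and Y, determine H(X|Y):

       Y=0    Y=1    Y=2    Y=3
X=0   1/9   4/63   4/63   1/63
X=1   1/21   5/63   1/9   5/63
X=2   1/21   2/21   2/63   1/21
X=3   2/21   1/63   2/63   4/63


H(X|Y) = Σ_y p(y) H(X|Y=y)
  p(Y=0) = 19/63, H(X|Y=0) = 1.8968
  p(Y=1) = 16/63, H(X|Y=1) = 1.8050
  p(Y=2) = 5/21, H(X|Y=2) = 1.7968
  p(Y=3) = 13/63, H(X|Y=3) = 1.8262
H(X|Y) = 0.3016×1.8968 + 0.2540×1.8050 + 0.2381×1.7968 + 0.2063×1.8262 = 1.8351 bits


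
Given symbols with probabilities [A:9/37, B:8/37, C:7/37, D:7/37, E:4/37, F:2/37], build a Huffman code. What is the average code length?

Huffman tree construction:
Combine smallest probabilities repeatedly
Resulting codes:
  A: 10 (length 2)
  B: 01 (length 2)
  C: 111 (length 3)
  D: 00 (length 2)
  E: 1101 (length 4)
  F: 1100 (length 4)
Average length = Σ p(s) × length(s) = 2.5135 bits


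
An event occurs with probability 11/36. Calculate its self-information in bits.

Information content I(x) = -log₂(p(x))
I = -log₂(11/36) = -log₂(0.3056)
I = 1.7105 bits


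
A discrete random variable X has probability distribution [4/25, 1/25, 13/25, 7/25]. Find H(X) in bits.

H(X) = -Σ p(x) log₂ p(x)
  -4/25 × log₂(4/25) = 0.4230
  -1/25 × log₂(1/25) = 0.1858
  -13/25 × log₂(13/25) = 0.4906
  -7/25 × log₂(7/25) = 0.5142
H(X) = 1.6136 bits


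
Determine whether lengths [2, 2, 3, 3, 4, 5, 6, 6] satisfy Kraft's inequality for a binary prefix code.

Kraft inequality: Σ 2^(-l_i) ≤ 1 for prefix-free code
Calculating: 2^(-2) + 2^(-2) + 2^(-3) + 2^(-3) + 2^(-4) + 2^(-5) + 2^(-6) + 2^(-6)
= 0.25 + 0.25 + 0.125 + 0.125 + 0.0625 + 0.03125 + 0.015625 + 0.015625
= 0.8750
Since 0.8750 ≤ 1, prefix-free code exists


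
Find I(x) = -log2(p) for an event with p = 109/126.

Information content I(x) = -log₂(p(x))
I = -log₂(109/126) = -log₂(0.8651)
I = 0.2091 bits


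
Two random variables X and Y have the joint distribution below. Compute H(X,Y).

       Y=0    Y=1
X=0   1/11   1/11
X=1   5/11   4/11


H(X,Y) = -Σ p(x,y) log₂ p(x,y)
  p(0,0)=1/11: -0.0909 × log₂(0.0909) = 0.3145
  p(0,1)=1/11: -0.0909 × log₂(0.0909) = 0.3145
  p(1,0)=5/11: -0.4545 × log₂(0.4545) = 0.5170
  p(1,1)=4/11: -0.3636 × log₂(0.3636) = 0.5307
H(X,Y) = 1.6767 bits


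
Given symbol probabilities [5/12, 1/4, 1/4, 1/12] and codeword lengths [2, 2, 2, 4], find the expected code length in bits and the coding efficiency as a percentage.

Average length L = Σ p_i × l_i = 2.1667 bits
Entropy H = 1.8250 bits
Efficiency η = H/L × 100% = 84.23%


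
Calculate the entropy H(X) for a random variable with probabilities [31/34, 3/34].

H(X) = -Σ p(x) log₂ p(x)
  -31/34 × log₂(31/34) = 0.1215
  -3/34 × log₂(3/34) = 0.3090
H(X) = 0.4306 bits


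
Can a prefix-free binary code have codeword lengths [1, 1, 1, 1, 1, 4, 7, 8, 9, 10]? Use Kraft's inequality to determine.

Kraft inequality: Σ 2^(-l_i) ≤ 1 for prefix-free code
Calculating: 2^(-1) + 2^(-1) + 2^(-1) + 2^(-1) + 2^(-1) + 2^(-4) + 2^(-7) + 2^(-8) + 2^(-9) + 2^(-10)
= 0.5 + 0.5 + 0.5 + 0.5 + 0.5 + 0.0625 + 0.0078125 + 0.00390625 + 0.001953125 + 0.0009765625
= 2.5771
Since 2.5771 > 1, prefix-free code does not exist


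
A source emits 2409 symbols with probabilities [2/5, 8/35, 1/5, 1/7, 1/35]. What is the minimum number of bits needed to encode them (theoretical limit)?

Entropy H = 2.0275 bits/symbol
Minimum bits = H × n = 2.0275 × 2409
= 4884.13 bits


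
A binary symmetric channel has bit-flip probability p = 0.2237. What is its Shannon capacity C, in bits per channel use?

For BSC with error probability p:
C = 1 - H(p) where H(p) is binary entropy
H(0.2237) = -0.2237 × log₂(0.2237) - 0.7763 × log₂(0.7763)
H(p) = 0.7669
C = 1 - 0.7669 = 0.2331 bits/use


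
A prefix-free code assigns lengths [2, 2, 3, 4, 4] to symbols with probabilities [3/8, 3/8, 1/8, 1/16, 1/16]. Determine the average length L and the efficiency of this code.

Average length L = Σ p_i × l_i = 2.3750 bits
Entropy H = 1.9363 bits
Efficiency η = H/L × 100% = 81.53%


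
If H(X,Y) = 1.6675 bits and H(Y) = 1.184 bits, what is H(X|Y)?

Chain rule: H(X,Y) = H(X|Y) + H(Y)
H(X|Y) = H(X,Y) - H(Y) = 1.6675 - 1.184 = 0.4835 bits


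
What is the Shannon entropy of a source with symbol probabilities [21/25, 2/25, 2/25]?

H(X) = -Σ p(x) log₂ p(x)
  -21/25 × log₂(21/25) = 0.2113
  -2/25 × log₂(2/25) = 0.2915
  -2/25 × log₂(2/25) = 0.2915
H(X) = 0.7943 bits


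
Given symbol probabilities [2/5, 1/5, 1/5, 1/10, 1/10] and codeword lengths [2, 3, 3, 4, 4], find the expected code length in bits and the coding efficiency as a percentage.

Average length L = Σ p_i × l_i = 2.8000 bits
Entropy H = 2.1219 bits
Efficiency η = H/L × 100% = 75.78%


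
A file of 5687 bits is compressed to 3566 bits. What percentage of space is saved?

Space savings = (1 - Compressed/Original) × 100%
= (1 - 3566/5687) × 100%
= 37.30%


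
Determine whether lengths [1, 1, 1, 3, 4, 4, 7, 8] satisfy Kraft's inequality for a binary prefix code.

Kraft inequality: Σ 2^(-l_i) ≤ 1 for prefix-free code
Calculating: 2^(-1) + 2^(-1) + 2^(-1) + 2^(-3) + 2^(-4) + 2^(-4) + 2^(-7) + 2^(-8)
= 0.5 + 0.5 + 0.5 + 0.125 + 0.0625 + 0.0625 + 0.0078125 + 0.00390625
= 1.7617
Since 1.7617 > 1, prefix-free code does not exist


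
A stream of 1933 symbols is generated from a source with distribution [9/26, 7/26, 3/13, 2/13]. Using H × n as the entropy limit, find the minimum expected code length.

Entropy H = 1.9431 bits/symbol
Minimum bits = H × n = 1.9431 × 1933
= 3756.03 bits


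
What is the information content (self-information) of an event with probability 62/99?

Information content I(x) = -log₂(p(x))
I = -log₂(62/99) = -log₂(0.6263)
I = 0.6752 bits


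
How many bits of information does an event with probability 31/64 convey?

Information content I(x) = -log₂(p(x))
I = -log₂(31/64) = -log₂(0.4844)
I = 1.0458 bits


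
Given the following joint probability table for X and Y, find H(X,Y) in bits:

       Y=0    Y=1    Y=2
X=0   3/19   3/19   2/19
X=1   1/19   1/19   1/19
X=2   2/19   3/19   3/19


H(X,Y) = -Σ p(x,y) log₂ p(x,y)
  p(0,0)=3/19: -0.1579 × log₂(0.1579) = 0.4205
  p(0,1)=3/19: -0.1579 × log₂(0.1579) = 0.4205
  p(0,2)=2/19: -0.1053 × log₂(0.1053) = 0.3419
  p(1,0)=1/19: -0.0526 × log₂(0.0526) = 0.2236
  p(1,1)=1/19: -0.0526 × log₂(0.0526) = 0.2236
  p(1,2)=1/19: -0.0526 × log₂(0.0526) = 0.2236
  p(2,0)=2/19: -0.1053 × log₂(0.1053) = 0.3419
  p(2,1)=3/19: -0.1579 × log₂(0.1579) = 0.4205
  p(2,2)=3/19: -0.1579 × log₂(0.1579) = 0.4205
H(X,Y) = 3.0364 bits


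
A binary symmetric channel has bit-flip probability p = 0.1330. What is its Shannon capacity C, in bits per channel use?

For BSC with error probability p:
C = 1 - H(p) where H(p) is binary entropy
H(0.1330) = -0.1330 × log₂(0.1330) - 0.8670 × log₂(0.8670)
H(p) = 0.5656
C = 1 - 0.5656 = 0.4344 bits/use


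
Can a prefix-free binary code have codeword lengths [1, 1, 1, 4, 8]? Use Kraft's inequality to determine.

Kraft inequality: Σ 2^(-l_i) ≤ 1 for prefix-free code
Calculating: 2^(-1) + 2^(-1) + 2^(-1) + 2^(-4) + 2^(-8)
= 0.5 + 0.5 + 0.5 + 0.0625 + 0.00390625
= 1.5664
Since 1.5664 > 1, prefix-free code does not exist


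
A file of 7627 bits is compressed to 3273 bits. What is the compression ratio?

Compression ratio = Original / Compressed
= 7627 / 3273 = 2.33:1


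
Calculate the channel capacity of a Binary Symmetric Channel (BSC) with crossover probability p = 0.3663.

For BSC with error probability p:
C = 1 - H(p) where H(p) is binary entropy
H(0.3663) = -0.3663 × log₂(0.3663) - 0.6337 × log₂(0.6337)
H(p) = 0.9478
C = 1 - 0.9478 = 0.0522 bits/use


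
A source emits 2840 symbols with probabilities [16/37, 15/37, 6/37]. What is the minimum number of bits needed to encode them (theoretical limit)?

Entropy H = 1.4767 bits/symbol
Minimum bits = H × n = 1.4767 × 2840
= 4193.73 bits


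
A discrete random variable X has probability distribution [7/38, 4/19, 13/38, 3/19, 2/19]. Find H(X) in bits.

H(X) = -Σ p(x) log₂ p(x)
  -7/38 × log₂(7/38) = 0.4496
  -4/19 × log₂(4/19) = 0.4732
  -13/38 × log₂(13/38) = 0.5294
  -3/19 × log₂(3/19) = 0.4205
  -2/19 × log₂(2/19) = 0.3419
H(X) = 2.2146 bits


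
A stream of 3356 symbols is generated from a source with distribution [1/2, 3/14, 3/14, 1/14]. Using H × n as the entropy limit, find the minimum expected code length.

Entropy H = 1.7244 bits/symbol
Minimum bits = H × n = 1.7244 × 3356
= 5787.11 bits


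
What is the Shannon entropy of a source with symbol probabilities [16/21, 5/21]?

H(X) = -Σ p(x) log₂ p(x)
  -16/21 × log₂(16/21) = 0.2989
  -5/21 × log₂(5/21) = 0.4929
H(X) = 0.7919 bits


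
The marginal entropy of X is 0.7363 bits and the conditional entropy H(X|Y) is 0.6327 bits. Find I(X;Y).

I(X;Y) = H(X) - H(X|Y)
I(X;Y) = 0.7363 - 0.6327 = 0.1036 bits


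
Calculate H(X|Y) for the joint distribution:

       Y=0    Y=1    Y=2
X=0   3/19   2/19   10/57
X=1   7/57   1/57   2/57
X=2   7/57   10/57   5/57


H(X|Y) = Σ_y p(y) H(X|Y=y)
  p(Y=0) = 23/57, H(X|Y=0) = 1.5743
  p(Y=1) = 17/57, H(X|Y=1) = 1.2210
  p(Y=2) = 17/57, H(X|Y=2) = 1.3328
H(X|Y) = 0.4035×1.5743 + 0.2982×1.2210 + 0.2982×1.3328 = 1.3969 bits


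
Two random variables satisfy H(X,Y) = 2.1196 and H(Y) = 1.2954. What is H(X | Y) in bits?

Chain rule: H(X,Y) = H(X|Y) + H(Y)
H(X|Y) = H(X,Y) - H(Y) = 2.1196 - 1.2954 = 0.8242 bits


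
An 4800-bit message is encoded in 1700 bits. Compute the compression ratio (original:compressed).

Compression ratio = Original / Compressed
= 4800 / 1700 = 2.82:1


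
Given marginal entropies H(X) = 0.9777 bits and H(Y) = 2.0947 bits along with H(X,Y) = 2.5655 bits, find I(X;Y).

I(X;Y) = H(X) + H(Y) - H(X,Y)
I(X;Y) = 0.9777 + 2.0947 - 2.5655 = 0.5069 bits


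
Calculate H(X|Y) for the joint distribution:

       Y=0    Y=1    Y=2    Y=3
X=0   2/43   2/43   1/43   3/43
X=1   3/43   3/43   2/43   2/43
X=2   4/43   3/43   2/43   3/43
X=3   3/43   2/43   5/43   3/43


H(X|Y) = Σ_y p(y) H(X|Y=y)
  p(Y=0) = 12/43, H(X|Y=0) = 1.9591
  p(Y=1) = 10/43, H(X|Y=1) = 1.9710
  p(Y=2) = 10/43, H(X|Y=2) = 1.7610
  p(Y=3) = 11/43, H(X|Y=3) = 1.9808
H(X|Y) = 0.2791×1.9591 + 0.2326×1.9710 + 0.2326×1.7610 + 0.2558×1.9808 = 1.9213 bits


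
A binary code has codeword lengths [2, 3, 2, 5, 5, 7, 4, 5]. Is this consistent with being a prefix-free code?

Kraft inequality: Σ 2^(-l_i) ≤ 1 for prefix-free code
Calculating: 2^(-2) + 2^(-3) + 2^(-2) + 2^(-5) + 2^(-5) + 2^(-7) + 2^(-4) + 2^(-5)
= 0.25 + 0.125 + 0.25 + 0.03125 + 0.03125 + 0.0078125 + 0.0625 + 0.03125
= 0.7891
Since 0.7891 ≤ 1, prefix-free code exists


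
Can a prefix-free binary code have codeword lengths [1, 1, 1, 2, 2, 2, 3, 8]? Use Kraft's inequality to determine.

Kraft inequality: Σ 2^(-l_i) ≤ 1 for prefix-free code
Calculating: 2^(-1) + 2^(-1) + 2^(-1) + 2^(-2) + 2^(-2) + 2^(-2) + 2^(-3) + 2^(-8)
= 0.5 + 0.5 + 0.5 + 0.25 + 0.25 + 0.25 + 0.125 + 0.00390625
= 2.3789
Since 2.3789 > 1, prefix-free code does not exist


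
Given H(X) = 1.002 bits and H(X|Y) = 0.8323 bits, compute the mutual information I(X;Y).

I(X;Y) = H(X) - H(X|Y)
I(X;Y) = 1.002 - 0.8323 = 0.1697 bits


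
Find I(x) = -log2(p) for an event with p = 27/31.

Information content I(x) = -log₂(p(x))
I = -log₂(27/31) = -log₂(0.8710)
I = 0.1993 bits


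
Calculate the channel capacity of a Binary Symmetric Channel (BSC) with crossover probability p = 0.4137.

For BSC with error probability p:
C = 1 - H(p) where H(p) is binary entropy
H(0.4137) = -0.4137 × log₂(0.4137) - 0.5863 × log₂(0.5863)
H(p) = 0.9784
C = 1 - 0.9784 = 0.0216 bits/use


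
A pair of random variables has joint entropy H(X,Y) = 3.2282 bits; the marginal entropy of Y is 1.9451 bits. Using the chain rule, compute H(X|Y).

Chain rule: H(X,Y) = H(X|Y) + H(Y)
H(X|Y) = H(X,Y) - H(Y) = 3.2282 - 1.9451 = 1.2831 bits


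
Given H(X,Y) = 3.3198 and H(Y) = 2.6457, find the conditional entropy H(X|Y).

Chain rule: H(X,Y) = H(X|Y) + H(Y)
H(X|Y) = H(X,Y) - H(Y) = 3.3198 - 2.6457 = 0.6741 bits


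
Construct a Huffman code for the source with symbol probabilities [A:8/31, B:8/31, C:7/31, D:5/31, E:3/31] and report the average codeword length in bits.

Huffman tree construction:
Combine smallest probabilities repeatedly
Resulting codes:
  A: 01 (length 2)
  B: 10 (length 2)
  C: 00 (length 2)
  D: 111 (length 3)
  E: 110 (length 3)
Average length = Σ p(s) × length(s) = 2.2581 bits


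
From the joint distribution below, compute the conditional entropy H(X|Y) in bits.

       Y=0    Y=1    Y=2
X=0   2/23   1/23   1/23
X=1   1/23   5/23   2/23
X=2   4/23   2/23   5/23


H(X|Y) = Σ_y p(y) H(X|Y=y)
  p(Y=0) = 7/23, H(X|Y=0) = 1.3788
  p(Y=1) = 8/23, H(X|Y=1) = 1.2988
  p(Y=2) = 8/23, H(X|Y=2) = 1.2988
H(X|Y) = 0.3043×1.3788 + 0.3478×1.2988 + 0.3478×1.2988 = 1.3231 bits


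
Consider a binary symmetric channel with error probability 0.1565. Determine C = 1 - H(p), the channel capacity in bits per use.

For BSC with error probability p:
C = 1 - H(p) where H(p) is binary entropy
H(0.1565) = -0.1565 × log₂(0.1565) - 0.8435 × log₂(0.8435)
H(p) = 0.6259
C = 1 - 0.6259 = 0.3741 bits/use


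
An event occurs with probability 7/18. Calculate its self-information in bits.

Information content I(x) = -log₂(p(x))
I = -log₂(7/18) = -log₂(0.3889)
I = 1.3626 bits


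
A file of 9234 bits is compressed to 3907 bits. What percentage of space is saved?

Space savings = (1 - Compressed/Original) × 100%
= (1 - 3907/9234) × 100%
= 57.69%


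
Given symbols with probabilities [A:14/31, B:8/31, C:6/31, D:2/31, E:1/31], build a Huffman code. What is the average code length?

Huffman tree construction:
Combine smallest probabilities repeatedly
Resulting codes:
  A: 0 (length 1)
  B: 10 (length 2)
  C: 111 (length 3)
  D: 1101 (length 4)
  E: 1100 (length 4)
Average length = Σ p(s) × length(s) = 1.9355 bits


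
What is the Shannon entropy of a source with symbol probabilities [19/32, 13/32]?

H(X) = -Σ p(x) log₂ p(x)
  -19/32 × log₂(19/32) = 0.4465
  -13/32 × log₂(13/32) = 0.5279
H(X) = 0.9745 bits


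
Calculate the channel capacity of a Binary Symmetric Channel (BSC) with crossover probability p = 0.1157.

For BSC with error probability p:
C = 1 - H(p) where H(p) is binary entropy
H(0.1157) = -0.1157 × log₂(0.1157) - 0.8843 × log₂(0.8843)
H(p) = 0.5169
C = 1 - 0.5169 = 0.4831 bits/use


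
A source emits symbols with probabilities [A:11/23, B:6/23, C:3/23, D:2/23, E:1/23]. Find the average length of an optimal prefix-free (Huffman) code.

Huffman tree construction:
Combine smallest probabilities repeatedly
Resulting codes:
  A: 0 (length 1)
  B: 10 (length 2)
  C: 110 (length 3)
  D: 1111 (length 4)
  E: 1110 (length 4)
Average length = Σ p(s) × length(s) = 1.9130 bits


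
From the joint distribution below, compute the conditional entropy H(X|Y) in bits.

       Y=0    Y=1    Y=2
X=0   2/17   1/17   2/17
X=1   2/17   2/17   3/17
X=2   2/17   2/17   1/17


H(X|Y) = Σ_y p(y) H(X|Y=y)
  p(Y=0) = 6/17, H(X|Y=0) = 1.5850
  p(Y=1) = 5/17, H(X|Y=1) = 1.5219
  p(Y=2) = 6/17, H(X|Y=2) = 1.4591
H(X|Y) = 0.3529×1.5850 + 0.2941×1.5219 + 0.3529×1.4591 = 1.5220 bits


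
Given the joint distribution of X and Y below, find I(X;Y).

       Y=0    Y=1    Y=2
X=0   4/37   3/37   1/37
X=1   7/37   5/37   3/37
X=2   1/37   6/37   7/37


H(X) = 1.5363, H(Y) = 1.5777, H(X,Y) = 2.9410
I(X;Y) = H(X) + H(Y) - H(X,Y) = 0.1730 bits


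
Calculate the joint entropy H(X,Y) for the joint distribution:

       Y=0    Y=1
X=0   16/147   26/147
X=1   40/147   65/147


H(X,Y) = -Σ p(x,y) log₂ p(x,y)
  p(0,0)=16/147: -0.1088 × log₂(0.1088) = 0.3483
  p(0,1)=26/147: -0.1769 × log₂(0.1769) = 0.4420
  p(1,0)=40/147: -0.2721 × log₂(0.2721) = 0.5110
  p(1,1)=65/147: -0.4422 × log₂(0.4422) = 0.5206
H(X,Y) = 1.8218 bits


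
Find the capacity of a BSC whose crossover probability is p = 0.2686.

For BSC with error probability p:
C = 1 - H(p) where H(p) is binary entropy
H(0.2686) = -0.2686 × log₂(0.2686) - 0.7314 × log₂(0.7314)
H(p) = 0.8394
C = 1 - 0.8394 = 0.1606 bits/use


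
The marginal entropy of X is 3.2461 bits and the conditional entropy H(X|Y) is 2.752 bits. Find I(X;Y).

I(X;Y) = H(X) - H(X|Y)
I(X;Y) = 3.2461 - 2.752 = 0.4941 bits


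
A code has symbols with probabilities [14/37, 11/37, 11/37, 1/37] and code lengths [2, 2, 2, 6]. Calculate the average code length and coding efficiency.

Average length L = Σ p_i × l_i = 2.1081 bits
Entropy H = 1.7119 bits
Efficiency η = H/L × 100% = 81.20%


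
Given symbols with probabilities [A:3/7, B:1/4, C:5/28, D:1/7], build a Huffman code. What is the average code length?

Huffman tree construction:
Combine smallest probabilities repeatedly
Resulting codes:
  A: 0 (length 1)
  B: 10 (length 2)
  C: 111 (length 3)
  D: 110 (length 3)
Average length = Σ p(s) × length(s) = 1.8929 bits


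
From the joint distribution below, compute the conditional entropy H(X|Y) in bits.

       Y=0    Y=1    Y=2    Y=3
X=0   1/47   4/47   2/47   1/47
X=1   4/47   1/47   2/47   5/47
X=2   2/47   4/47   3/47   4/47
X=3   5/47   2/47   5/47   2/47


H(X|Y) = Σ_y p(y) H(X|Y=y)
  p(Y=0) = 12/47, H(X|Y=0) = 1.7842
  p(Y=1) = 11/47, H(X|Y=1) = 1.8231
  p(Y=2) = 12/47, H(X|Y=2) = 1.8879
  p(Y=3) = 12/47, H(X|Y=3) = 1.7842
H(X|Y) = 0.2553×1.7842 + 0.2340×1.8231 + 0.2553×1.8879 + 0.2553×1.7842 = 1.8198 bits


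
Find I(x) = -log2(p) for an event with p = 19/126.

Information content I(x) = -log₂(p(x))
I = -log₂(19/126) = -log₂(0.1508)
I = 2.7294 bits


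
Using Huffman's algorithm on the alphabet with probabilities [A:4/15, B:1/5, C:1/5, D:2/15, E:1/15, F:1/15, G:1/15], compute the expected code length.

Huffman tree construction:
Combine smallest probabilities repeatedly
Resulting codes:
  A: 10 (length 2)
  B: 111 (length 3)
  C: 00 (length 2)
  D: 011 (length 3)
  E: 1100 (length 4)
  F: 1101 (length 4)
  G: 010 (length 3)
Average length = Σ p(s) × length(s) = 2.6667 bits


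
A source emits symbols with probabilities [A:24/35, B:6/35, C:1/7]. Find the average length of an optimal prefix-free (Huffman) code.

Huffman tree construction:
Combine smallest probabilities repeatedly
Resulting codes:
  A: 1 (length 1)
  B: 01 (length 2)
  C: 00 (length 2)
Average length = Σ p(s) × length(s) = 1.3143 bits


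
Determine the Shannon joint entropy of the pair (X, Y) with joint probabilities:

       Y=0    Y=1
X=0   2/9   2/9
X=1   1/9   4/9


H(X,Y) = -Σ p(x,y) log₂ p(x,y)
  p(0,0)=2/9: -0.2222 × log₂(0.2222) = 0.4822
  p(0,1)=2/9: -0.2222 × log₂(0.2222) = 0.4822
  p(1,0)=1/9: -0.1111 × log₂(0.1111) = 0.3522
  p(1,1)=4/9: -0.4444 × log₂(0.4444) = 0.5200
H(X,Y) = 1.8366 bits


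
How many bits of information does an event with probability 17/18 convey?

Information content I(x) = -log₂(p(x))
I = -log₂(17/18) = -log₂(0.9444)
I = 0.0825 bits


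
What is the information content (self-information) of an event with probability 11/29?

Information content I(x) = -log₂(p(x))
I = -log₂(11/29) = -log₂(0.3793)
I = 1.3985 bits


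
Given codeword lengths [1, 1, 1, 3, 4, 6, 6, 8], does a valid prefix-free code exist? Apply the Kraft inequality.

Kraft inequality: Σ 2^(-l_i) ≤ 1 for prefix-free code
Calculating: 2^(-1) + 2^(-1) + 2^(-1) + 2^(-3) + 2^(-4) + 2^(-6) + 2^(-6) + 2^(-8)
= 0.5 + 0.5 + 0.5 + 0.125 + 0.0625 + 0.015625 + 0.015625 + 0.00390625
= 1.7227
Since 1.7227 > 1, prefix-free code does not exist
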